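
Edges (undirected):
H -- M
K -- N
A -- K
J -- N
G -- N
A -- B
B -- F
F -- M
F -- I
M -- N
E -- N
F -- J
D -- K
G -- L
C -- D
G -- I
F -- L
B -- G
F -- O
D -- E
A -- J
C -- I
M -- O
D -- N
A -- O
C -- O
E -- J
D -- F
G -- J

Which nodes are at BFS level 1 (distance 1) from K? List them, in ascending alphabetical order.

A, D, N

Level 0: K
Level 1: A, D, N
Level 2: B, C, E, F, G, J, M, O
Level 3: H, I, L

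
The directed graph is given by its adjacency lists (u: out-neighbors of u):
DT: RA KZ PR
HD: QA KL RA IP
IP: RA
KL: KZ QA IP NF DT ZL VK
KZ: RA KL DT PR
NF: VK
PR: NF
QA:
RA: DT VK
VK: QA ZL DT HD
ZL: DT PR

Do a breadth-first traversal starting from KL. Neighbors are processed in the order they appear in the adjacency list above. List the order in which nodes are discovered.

KL → KZ → QA → IP → NF → DT → ZL → VK → RA → PR → HD

Visit KL; enqueue KZ, QA, IP, NF, DT, ZL, VK → queue [KZ, QA, IP, NF, DT, ZL, VK]
Visit KZ; enqueue RA, PR → queue [QA, IP, NF, DT, ZL, VK, RA, PR]
Visit QA → queue [IP, NF, DT, ZL, VK, RA, PR]
Visit IP → queue [NF, DT, ZL, VK, RA, PR]
Visit NF → queue [DT, ZL, VK, RA, PR]
Visit DT → queue [ZL, VK, RA, PR]
Visit ZL → queue [VK, RA, PR]
Visit VK; enqueue HD → queue [RA, PR, HD]
Visit RA → queue [PR, HD]
Visit PR → queue [HD]
Visit HD → queue []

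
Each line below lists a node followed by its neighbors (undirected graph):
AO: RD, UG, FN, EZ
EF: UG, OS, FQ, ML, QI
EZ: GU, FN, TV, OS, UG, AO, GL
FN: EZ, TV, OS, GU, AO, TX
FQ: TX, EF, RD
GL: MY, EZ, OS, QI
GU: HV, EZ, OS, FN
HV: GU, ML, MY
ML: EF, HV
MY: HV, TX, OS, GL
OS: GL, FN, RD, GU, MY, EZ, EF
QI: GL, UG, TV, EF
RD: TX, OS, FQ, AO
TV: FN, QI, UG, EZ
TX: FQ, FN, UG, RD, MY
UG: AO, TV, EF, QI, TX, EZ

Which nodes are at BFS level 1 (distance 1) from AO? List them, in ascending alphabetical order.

EZ, FN, RD, UG

Level 0: AO
Level 1: EZ, FN, RD, UG
Level 2: EF, FQ, GL, GU, OS, QI, TV, TX
Level 3: HV, ML, MY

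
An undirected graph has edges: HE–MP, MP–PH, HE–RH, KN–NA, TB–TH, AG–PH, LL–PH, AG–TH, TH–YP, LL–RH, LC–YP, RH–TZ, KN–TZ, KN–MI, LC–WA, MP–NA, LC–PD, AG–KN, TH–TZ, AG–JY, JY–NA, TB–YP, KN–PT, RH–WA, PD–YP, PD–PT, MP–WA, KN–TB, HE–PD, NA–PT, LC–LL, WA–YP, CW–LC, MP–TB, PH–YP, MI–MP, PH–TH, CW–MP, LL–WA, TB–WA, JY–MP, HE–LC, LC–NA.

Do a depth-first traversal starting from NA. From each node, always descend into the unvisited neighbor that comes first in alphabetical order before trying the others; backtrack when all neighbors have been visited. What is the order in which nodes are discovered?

NA → JY → AG → KN → MI → MP → CW → LC → HE → PD → PT → YP → PH → LL → RH → TZ → TH → TB → WA

Visit NA
NA → JY
JY → AG
AG → KN
KN → MI
MI → MP
MP → CW
CW → LC
LC → HE
HE → PD
PD → PT
PD → YP
YP → PH
PH → LL
LL → RH
RH → TZ
TZ → TH
TH → TB
TB → WA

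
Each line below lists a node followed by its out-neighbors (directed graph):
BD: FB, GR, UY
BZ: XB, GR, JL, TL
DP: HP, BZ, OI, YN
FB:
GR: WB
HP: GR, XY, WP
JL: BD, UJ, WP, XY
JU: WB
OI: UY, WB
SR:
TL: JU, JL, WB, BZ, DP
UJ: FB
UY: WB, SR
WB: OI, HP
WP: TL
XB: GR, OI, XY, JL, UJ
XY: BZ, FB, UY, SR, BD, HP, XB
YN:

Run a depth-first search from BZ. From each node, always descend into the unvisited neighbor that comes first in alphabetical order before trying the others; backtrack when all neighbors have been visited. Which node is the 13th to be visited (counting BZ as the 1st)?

BD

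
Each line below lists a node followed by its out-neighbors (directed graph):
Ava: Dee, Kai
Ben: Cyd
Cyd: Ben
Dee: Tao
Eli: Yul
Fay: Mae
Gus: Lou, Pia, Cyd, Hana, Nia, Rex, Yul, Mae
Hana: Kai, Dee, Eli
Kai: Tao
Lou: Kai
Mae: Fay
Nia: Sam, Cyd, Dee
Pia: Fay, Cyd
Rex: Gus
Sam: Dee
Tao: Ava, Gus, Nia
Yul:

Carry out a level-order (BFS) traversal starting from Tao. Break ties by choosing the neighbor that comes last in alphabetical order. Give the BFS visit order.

Visit Tao; enqueue Nia, Gus, Ava → queue [Nia, Gus, Ava]
Visit Nia; enqueue Sam, Dee, Cyd → queue [Gus, Ava, Sam, Dee, Cyd]
Visit Gus; enqueue Yul, Rex, Pia, Mae, Lou, Hana → queue [Ava, Sam, Dee, Cyd, Yul, Rex, Pia, Mae, Lou, Hana]
Visit Ava; enqueue Kai → queue [Sam, Dee, Cyd, Yul, Rex, Pia, Mae, Lou, Hana, Kai]
Visit Sam → queue [Dee, Cyd, Yul, Rex, Pia, Mae, Lou, Hana, Kai]
Visit Dee → queue [Cyd, Yul, Rex, Pia, Mae, Lou, Hana, Kai]
Visit Cyd; enqueue Ben → queue [Yul, Rex, Pia, Mae, Lou, Hana, Kai, Ben]
Visit Yul → queue [Rex, Pia, Mae, Lou, Hana, Kai, Ben]
Visit Rex → queue [Pia, Mae, Lou, Hana, Kai, Ben]
Visit Pia; enqueue Fay → queue [Mae, Lou, Hana, Kai, Ben, Fay]
Visit Mae → queue [Lou, Hana, Kai, Ben, Fay]
Visit Lou → queue [Hana, Kai, Ben, Fay]
Visit Hana; enqueue Eli → queue [Kai, Ben, Fay, Eli]
Visit Kai → queue [Ben, Fay, Eli]
Visit Ben → queue [Fay, Eli]
Visit Fay → queue [Eli]
Visit Eli → queue []

Tao → Nia → Gus → Ava → Sam → Dee → Cyd → Yul → Rex → Pia → Mae → Lou → Hana → Kai → Ben → Fay → Eli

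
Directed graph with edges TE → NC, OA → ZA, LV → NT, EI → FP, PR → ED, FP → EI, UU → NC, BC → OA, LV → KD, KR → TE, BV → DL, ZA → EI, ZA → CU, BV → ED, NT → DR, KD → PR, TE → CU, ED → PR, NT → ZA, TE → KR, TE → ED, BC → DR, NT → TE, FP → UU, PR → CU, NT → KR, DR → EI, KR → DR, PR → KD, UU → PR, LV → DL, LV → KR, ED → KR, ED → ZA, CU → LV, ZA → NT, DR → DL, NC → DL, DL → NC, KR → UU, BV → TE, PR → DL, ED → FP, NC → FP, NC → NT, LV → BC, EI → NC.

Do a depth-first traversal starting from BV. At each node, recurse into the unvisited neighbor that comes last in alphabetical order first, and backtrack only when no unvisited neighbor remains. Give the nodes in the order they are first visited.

BV TE NC NT ZA EI FP UU PR KD ED KR DR DL CU LV BC OA

Visit BV
BV → TE
TE → NC
NC → NT
NT → ZA
ZA → EI
EI → FP
FP → UU
UU → PR
PR → KD
PR → ED
ED → KR
KR → DR
DR → DL
PR → CU
CU → LV
LV → BC
BC → OA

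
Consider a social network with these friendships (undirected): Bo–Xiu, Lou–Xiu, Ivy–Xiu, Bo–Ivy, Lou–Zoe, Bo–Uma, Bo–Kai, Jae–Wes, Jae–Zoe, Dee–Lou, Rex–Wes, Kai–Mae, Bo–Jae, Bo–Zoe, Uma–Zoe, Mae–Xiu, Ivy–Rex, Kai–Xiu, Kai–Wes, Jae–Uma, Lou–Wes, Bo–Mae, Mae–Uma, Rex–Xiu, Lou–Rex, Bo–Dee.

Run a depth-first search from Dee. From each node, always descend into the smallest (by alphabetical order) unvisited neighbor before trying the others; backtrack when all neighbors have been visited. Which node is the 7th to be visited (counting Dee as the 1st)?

Visit Dee
Dee → Bo
Bo → Ivy
Ivy → Rex
Rex → Lou
Lou → Wes
Wes → Jae
Jae → Uma
Uma → Mae
Mae → Kai
Kai → Xiu
Uma → Zoe

Visit order: Dee, Bo, Ivy, Rex, Lou, Wes, Jae, Uma, Mae, Kai, Xiu, Zoe

Jae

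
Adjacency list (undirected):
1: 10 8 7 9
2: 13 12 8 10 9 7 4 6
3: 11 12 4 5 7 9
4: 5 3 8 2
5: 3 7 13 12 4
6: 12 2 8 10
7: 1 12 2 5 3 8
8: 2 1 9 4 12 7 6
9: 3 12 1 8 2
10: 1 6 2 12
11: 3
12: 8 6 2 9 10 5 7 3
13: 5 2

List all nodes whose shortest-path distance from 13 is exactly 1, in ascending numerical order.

2, 5

Level 0: 13
Level 1: 2, 5
Level 2: 3, 4, 6, 7, 8, 9, 10, 12
Level 3: 1, 11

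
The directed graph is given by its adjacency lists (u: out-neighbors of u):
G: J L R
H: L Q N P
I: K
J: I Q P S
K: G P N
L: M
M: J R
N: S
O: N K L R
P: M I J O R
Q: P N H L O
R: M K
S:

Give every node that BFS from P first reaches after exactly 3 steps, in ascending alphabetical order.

Level 0: P
Level 1: I, J, M, O, R
Level 2: K, L, N, Q, S
Level 3: G, H

G, H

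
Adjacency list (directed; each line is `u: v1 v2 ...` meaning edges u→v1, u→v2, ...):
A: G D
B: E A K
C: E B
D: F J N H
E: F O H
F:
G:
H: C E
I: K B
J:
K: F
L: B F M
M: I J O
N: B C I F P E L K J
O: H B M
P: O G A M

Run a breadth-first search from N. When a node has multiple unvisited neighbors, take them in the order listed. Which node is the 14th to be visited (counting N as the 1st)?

Visit N; enqueue B, C, I, F, P, E, L, K, J → queue [B, C, I, F, P, E, L, K, J]
Visit B; enqueue A → queue [C, I, F, P, E, L, K, J, A]
Visit C → queue [I, F, P, E, L, K, J, A]
Visit I → queue [F, P, E, L, K, J, A]
Visit F → queue [P, E, L, K, J, A]
Visit P; enqueue O, G, M → queue [E, L, K, J, A, O, G, M]
Visit E; enqueue H → queue [L, K, J, A, O, G, M, H]
Visit L → queue [K, J, A, O, G, M, H]
Visit K → queue [J, A, O, G, M, H]
Visit J → queue [A, O, G, M, H]
Visit A; enqueue D → queue [O, G, M, H, D]
Visit O → queue [G, M, H, D]
Visit G → queue [M, H, D]
Visit M → queue [H, D]
Visit H → queue [D]
Visit D → queue []

Visit order: N, B, C, I, F, P, E, L, K, J, A, O, G, M, H, D

M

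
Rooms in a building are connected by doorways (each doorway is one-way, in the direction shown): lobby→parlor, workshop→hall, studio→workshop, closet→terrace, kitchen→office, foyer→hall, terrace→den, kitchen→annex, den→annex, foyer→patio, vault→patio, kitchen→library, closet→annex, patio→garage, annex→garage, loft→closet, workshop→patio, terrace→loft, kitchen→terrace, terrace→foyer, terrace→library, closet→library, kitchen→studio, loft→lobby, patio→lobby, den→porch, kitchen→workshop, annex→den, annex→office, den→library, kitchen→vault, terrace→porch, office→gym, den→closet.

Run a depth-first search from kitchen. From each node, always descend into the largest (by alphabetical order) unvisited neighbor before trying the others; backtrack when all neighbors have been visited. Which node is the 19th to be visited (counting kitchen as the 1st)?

studio

Visit kitchen
kitchen → workshop
workshop → patio
patio → lobby
lobby → parlor
patio → garage
workshop → hall
kitchen → vault
kitchen → terrace
terrace → porch
terrace → loft
loft → closet
closet → library
closet → annex
annex → office
office → gym
annex → den
terrace → foyer
kitchen → studio

Visit order: kitchen, workshop, patio, lobby, parlor, garage, hall, vault, terrace, porch, loft, closet, library, annex, office, gym, den, foyer, studio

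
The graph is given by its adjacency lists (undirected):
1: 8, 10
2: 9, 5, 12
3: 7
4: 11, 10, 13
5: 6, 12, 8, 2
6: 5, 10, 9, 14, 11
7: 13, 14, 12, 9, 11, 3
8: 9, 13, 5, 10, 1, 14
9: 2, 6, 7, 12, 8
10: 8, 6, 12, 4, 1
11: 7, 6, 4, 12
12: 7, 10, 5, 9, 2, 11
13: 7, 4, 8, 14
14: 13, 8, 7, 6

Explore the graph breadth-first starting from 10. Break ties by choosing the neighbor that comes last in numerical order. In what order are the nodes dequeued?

10 12 8 6 4 1 11 9 7 5 2 14 13 3

Visit 10; enqueue 12, 8, 6, 4, 1 → queue [12, 8, 6, 4, 1]
Visit 12; enqueue 11, 9, 7, 5, 2 → queue [8, 6, 4, 1, 11, 9, 7, 5, 2]
Visit 8; enqueue 14, 13 → queue [6, 4, 1, 11, 9, 7, 5, 2, 14, 13]
Visit 6 → queue [4, 1, 11, 9, 7, 5, 2, 14, 13]
Visit 4 → queue [1, 11, 9, 7, 5, 2, 14, 13]
Visit 1 → queue [11, 9, 7, 5, 2, 14, 13]
Visit 11 → queue [9, 7, 5, 2, 14, 13]
Visit 9 → queue [7, 5, 2, 14, 13]
Visit 7; enqueue 3 → queue [5, 2, 14, 13, 3]
Visit 5 → queue [2, 14, 13, 3]
Visit 2 → queue [14, 13, 3]
Visit 14 → queue [13, 3]
Visit 13 → queue [3]
Visit 3 → queue []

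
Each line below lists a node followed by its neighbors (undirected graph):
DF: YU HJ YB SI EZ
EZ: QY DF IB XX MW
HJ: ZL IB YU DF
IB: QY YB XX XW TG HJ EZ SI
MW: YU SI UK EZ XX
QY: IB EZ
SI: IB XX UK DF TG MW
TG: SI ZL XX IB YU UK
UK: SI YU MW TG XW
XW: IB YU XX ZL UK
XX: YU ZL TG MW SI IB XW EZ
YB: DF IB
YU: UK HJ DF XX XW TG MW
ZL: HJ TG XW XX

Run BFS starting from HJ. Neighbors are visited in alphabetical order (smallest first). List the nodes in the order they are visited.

HJ, DF, IB, YU, ZL, EZ, SI, YB, QY, TG, XW, XX, MW, UK

Visit HJ; enqueue DF, IB, YU, ZL → queue [DF, IB, YU, ZL]
Visit DF; enqueue EZ, SI, YB → queue [IB, YU, ZL, EZ, SI, YB]
Visit IB; enqueue QY, TG, XW, XX → queue [YU, ZL, EZ, SI, YB, QY, TG, XW, XX]
Visit YU; enqueue MW, UK → queue [ZL, EZ, SI, YB, QY, TG, XW, XX, MW, UK]
Visit ZL → queue [EZ, SI, YB, QY, TG, XW, XX, MW, UK]
Visit EZ → queue [SI, YB, QY, TG, XW, XX, MW, UK]
Visit SI → queue [YB, QY, TG, XW, XX, MW, UK]
Visit YB → queue [QY, TG, XW, XX, MW, UK]
Visit QY → queue [TG, XW, XX, MW, UK]
Visit TG → queue [XW, XX, MW, UK]
Visit XW → queue [XX, MW, UK]
Visit XX → queue [MW, UK]
Visit MW → queue [UK]
Visit UK → queue []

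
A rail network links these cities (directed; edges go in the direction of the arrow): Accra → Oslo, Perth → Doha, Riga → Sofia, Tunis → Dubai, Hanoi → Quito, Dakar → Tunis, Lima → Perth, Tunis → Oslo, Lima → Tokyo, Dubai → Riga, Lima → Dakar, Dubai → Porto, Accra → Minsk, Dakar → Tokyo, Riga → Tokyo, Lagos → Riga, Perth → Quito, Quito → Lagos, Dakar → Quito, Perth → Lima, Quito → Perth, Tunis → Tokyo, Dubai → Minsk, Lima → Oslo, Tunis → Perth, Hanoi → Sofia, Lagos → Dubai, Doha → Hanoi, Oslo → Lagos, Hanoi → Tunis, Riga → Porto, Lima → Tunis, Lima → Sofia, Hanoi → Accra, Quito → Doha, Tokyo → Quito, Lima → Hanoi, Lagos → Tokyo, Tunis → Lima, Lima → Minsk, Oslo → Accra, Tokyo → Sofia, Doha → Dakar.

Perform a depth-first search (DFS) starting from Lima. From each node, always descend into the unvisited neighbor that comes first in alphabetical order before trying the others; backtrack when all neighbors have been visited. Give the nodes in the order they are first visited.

Lima, Dakar, Quito, Doha, Hanoi, Accra, Minsk, Oslo, Lagos, Dubai, Porto, Riga, Sofia, Tokyo, Tunis, Perth

Visit Lima
Lima → Dakar
Dakar → Quito
Quito → Doha
Doha → Hanoi
Hanoi → Accra
Accra → Minsk
Accra → Oslo
Oslo → Lagos
Lagos → Dubai
Dubai → Porto
Dubai → Riga
Riga → Sofia
Riga → Tokyo
Hanoi → Tunis
Tunis → Perth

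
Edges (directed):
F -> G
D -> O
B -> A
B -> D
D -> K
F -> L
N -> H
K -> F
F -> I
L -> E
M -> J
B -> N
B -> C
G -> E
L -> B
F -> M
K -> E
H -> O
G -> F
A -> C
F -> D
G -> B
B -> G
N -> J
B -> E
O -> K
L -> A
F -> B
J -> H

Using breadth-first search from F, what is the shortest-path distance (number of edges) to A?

Level 0: F
Level 1: B, D, G, I, L, M
Level 2: A, C, E, J, K, N, O
Level 3: H
A first appears at level 2.

2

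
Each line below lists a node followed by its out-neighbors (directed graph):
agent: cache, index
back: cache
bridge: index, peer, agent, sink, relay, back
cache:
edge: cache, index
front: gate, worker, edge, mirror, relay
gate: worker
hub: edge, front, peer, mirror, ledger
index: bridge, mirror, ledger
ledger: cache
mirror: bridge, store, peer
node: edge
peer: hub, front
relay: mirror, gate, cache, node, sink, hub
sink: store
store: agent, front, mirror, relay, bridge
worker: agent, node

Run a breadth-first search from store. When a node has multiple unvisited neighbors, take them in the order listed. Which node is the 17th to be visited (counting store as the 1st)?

ledger

Visit store; enqueue agent, front, mirror, relay, bridge → queue [agent, front, mirror, relay, bridge]
Visit agent; enqueue cache, index → queue [front, mirror, relay, bridge, cache, index]
Visit front; enqueue gate, worker, edge → queue [mirror, relay, bridge, cache, index, gate, worker, edge]
Visit mirror; enqueue peer → queue [relay, bridge, cache, index, gate, worker, edge, peer]
Visit relay; enqueue node, sink, hub → queue [bridge, cache, index, gate, worker, edge, peer, node, sink, hub]
Visit bridge; enqueue back → queue [cache, index, gate, worker, edge, peer, node, sink, hub, back]
Visit cache → queue [index, gate, worker, edge, peer, node, sink, hub, back]
Visit index; enqueue ledger → queue [gate, worker, edge, peer, node, sink, hub, back, ledger]
Visit gate → queue [worker, edge, peer, node, sink, hub, back, ledger]
Visit worker → queue [edge, peer, node, sink, hub, back, ledger]
Visit edge → queue [peer, node, sink, hub, back, ledger]
Visit peer → queue [node, sink, hub, back, ledger]
Visit node → queue [sink, hub, back, ledger]
Visit sink → queue [hub, back, ledger]
Visit hub → queue [back, ledger]
Visit back → queue [ledger]
Visit ledger → queue []

Visit order: store, agent, front, mirror, relay, bridge, cache, index, gate, worker, edge, peer, node, sink, hub, back, ledger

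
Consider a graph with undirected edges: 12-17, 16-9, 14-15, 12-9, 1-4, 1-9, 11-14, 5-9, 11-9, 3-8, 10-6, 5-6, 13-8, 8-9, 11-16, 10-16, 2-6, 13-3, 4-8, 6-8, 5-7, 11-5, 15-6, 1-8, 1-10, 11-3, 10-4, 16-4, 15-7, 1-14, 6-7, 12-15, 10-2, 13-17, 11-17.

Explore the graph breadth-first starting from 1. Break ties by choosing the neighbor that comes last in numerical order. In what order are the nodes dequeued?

1, 14, 10, 9, 8, 4, 15, 11, 16, 6, 2, 12, 5, 13, 3, 7, 17

Visit 1; enqueue 14, 10, 9, 8, 4 → queue [14, 10, 9, 8, 4]
Visit 14; enqueue 15, 11 → queue [10, 9, 8, 4, 15, 11]
Visit 10; enqueue 16, 6, 2 → queue [9, 8, 4, 15, 11, 16, 6, 2]
Visit 9; enqueue 12, 5 → queue [8, 4, 15, 11, 16, 6, 2, 12, 5]
Visit 8; enqueue 13, 3 → queue [4, 15, 11, 16, 6, 2, 12, 5, 13, 3]
Visit 4 → queue [15, 11, 16, 6, 2, 12, 5, 13, 3]
Visit 15; enqueue 7 → queue [11, 16, 6, 2, 12, 5, 13, 3, 7]
Visit 11; enqueue 17 → queue [16, 6, 2, 12, 5, 13, 3, 7, 17]
Visit 16 → queue [6, 2, 12, 5, 13, 3, 7, 17]
Visit 6 → queue [2, 12, 5, 13, 3, 7, 17]
Visit 2 → queue [12, 5, 13, 3, 7, 17]
Visit 12 → queue [5, 13, 3, 7, 17]
Visit 5 → queue [13, 3, 7, 17]
Visit 13 → queue [3, 7, 17]
Visit 3 → queue [7, 17]
Visit 7 → queue [17]
Visit 17 → queue []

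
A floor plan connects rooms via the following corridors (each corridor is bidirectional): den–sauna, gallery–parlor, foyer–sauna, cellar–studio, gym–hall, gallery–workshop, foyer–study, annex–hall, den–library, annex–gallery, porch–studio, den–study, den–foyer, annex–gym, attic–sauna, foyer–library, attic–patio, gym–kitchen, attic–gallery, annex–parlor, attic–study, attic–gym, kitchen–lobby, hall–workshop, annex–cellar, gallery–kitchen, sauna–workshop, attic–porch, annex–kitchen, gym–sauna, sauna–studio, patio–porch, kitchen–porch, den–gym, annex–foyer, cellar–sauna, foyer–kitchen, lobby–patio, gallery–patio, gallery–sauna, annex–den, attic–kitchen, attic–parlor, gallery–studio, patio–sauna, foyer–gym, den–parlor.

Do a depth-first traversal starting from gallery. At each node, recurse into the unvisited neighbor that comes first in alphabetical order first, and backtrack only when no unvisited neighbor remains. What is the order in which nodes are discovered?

gallery -> annex -> cellar -> sauna -> attic -> gym -> den -> foyer -> kitchen -> lobby -> patio -> porch -> studio -> library -> study -> parlor -> hall -> workshop

Visit gallery
gallery → annex
annex → cellar
cellar → sauna
sauna → attic
attic → gym
gym → den
den → foyer
foyer → kitchen
kitchen → lobby
lobby → patio
patio → porch
porch → studio
foyer → library
foyer → study
den → parlor
gym → hall
hall → workshop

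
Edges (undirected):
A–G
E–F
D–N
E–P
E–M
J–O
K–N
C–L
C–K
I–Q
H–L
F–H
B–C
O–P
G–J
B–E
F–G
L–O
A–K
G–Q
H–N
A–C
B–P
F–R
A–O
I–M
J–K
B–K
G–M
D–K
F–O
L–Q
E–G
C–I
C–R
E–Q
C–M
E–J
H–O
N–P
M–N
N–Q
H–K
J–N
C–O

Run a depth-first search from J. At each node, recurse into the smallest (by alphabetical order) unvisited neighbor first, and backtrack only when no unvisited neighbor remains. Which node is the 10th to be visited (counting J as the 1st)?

Visit J
J → E
E → B
B → C
C → A
A → G
G → F
F → H
H → K
K → D
D → N
N → M
M → I
I → Q
Q → L
L → O
O → P
F → R

Visit order: J, E, B, C, A, G, F, H, K, D, N, M, I, Q, L, O, P, R

D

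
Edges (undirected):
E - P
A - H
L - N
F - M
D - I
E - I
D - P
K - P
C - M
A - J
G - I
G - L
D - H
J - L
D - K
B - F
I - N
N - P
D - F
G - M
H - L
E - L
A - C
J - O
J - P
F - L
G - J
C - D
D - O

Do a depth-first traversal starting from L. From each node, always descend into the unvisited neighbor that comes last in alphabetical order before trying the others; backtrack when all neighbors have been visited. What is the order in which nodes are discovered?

Visit L
L → N
N → P
P → K
K → D
D → O
O → J
J → G
G → M
M → F
F → B
M → C
C → A
A → H
G → I
I → E

L → N → P → K → D → O → J → G → M → F → B → C → A → H → I → E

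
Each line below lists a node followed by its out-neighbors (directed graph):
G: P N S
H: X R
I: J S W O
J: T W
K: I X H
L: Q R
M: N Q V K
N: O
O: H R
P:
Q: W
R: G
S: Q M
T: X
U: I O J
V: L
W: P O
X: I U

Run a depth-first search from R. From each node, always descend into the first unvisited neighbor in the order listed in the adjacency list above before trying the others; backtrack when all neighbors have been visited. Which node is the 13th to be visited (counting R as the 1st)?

Q

Visit R
R → G
G → P
G → N
N → O
O → H
H → X
X → I
I → J
J → T
J → W
I → S
S → Q
S → M
M → V
V → L
M → K
X → U

Visit order: R, G, P, N, O, H, X, I, J, T, W, S, Q, M, V, L, K, U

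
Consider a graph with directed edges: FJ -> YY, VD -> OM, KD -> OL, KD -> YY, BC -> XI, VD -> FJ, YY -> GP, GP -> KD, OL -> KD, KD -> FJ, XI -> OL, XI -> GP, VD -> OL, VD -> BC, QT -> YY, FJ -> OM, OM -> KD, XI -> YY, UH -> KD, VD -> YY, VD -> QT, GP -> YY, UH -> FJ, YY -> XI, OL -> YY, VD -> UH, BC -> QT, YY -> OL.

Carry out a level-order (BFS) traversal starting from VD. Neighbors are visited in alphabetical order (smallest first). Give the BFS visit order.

Visit VD; enqueue BC, FJ, OL, OM, QT, UH, YY → queue [BC, FJ, OL, OM, QT, UH, YY]
Visit BC; enqueue XI → queue [FJ, OL, OM, QT, UH, YY, XI]
Visit FJ → queue [OL, OM, QT, UH, YY, XI]
Visit OL; enqueue KD → queue [OM, QT, UH, YY, XI, KD]
Visit OM → queue [QT, UH, YY, XI, KD]
Visit QT → queue [UH, YY, XI, KD]
Visit UH → queue [YY, XI, KD]
Visit YY; enqueue GP → queue [XI, KD, GP]
Visit XI → queue [KD, GP]
Visit KD → queue [GP]
Visit GP → queue []

VD, BC, FJ, OL, OM, QT, UH, YY, XI, KD, GP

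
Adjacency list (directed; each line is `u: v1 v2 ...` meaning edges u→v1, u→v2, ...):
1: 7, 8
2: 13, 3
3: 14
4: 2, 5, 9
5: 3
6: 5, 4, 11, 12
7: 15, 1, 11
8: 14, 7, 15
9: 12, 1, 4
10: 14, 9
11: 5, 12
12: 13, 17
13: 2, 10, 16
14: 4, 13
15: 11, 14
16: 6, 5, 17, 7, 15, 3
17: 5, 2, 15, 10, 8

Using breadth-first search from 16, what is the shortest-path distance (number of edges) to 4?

Level 0: 16
Level 1: 3, 5, 6, 7, 15, 17
Level 2: 1, 2, 4, 8, 10, 11, 12, 14
Level 3: 9, 13
4 first appears at level 2.

2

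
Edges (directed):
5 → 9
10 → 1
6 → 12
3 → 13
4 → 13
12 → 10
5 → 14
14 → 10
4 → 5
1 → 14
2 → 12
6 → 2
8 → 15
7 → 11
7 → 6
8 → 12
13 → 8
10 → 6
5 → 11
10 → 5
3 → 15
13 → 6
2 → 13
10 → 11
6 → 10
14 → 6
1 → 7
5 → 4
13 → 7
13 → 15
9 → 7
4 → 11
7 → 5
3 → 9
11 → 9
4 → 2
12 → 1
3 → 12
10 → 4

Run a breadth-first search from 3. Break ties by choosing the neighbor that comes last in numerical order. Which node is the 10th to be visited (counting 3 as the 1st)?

1

Visit 3; enqueue 15, 13, 12, 9 → queue [15, 13, 12, 9]
Visit 15 → queue [13, 12, 9]
Visit 13; enqueue 8, 7, 6 → queue [12, 9, 8, 7, 6]
Visit 12; enqueue 10, 1 → queue [9, 8, 7, 6, 10, 1]
Visit 9 → queue [8, 7, 6, 10, 1]
Visit 8 → queue [7, 6, 10, 1]
Visit 7; enqueue 11, 5 → queue [6, 10, 1, 11, 5]
Visit 6; enqueue 2 → queue [10, 1, 11, 5, 2]
Visit 10; enqueue 4 → queue [1, 11, 5, 2, 4]
Visit 1; enqueue 14 → queue [11, 5, 2, 4, 14]
Visit 11 → queue [5, 2, 4, 14]
Visit 5 → queue [2, 4, 14]
Visit 2 → queue [4, 14]
Visit 4 → queue [14]
Visit 14 → queue []

Visit order: 3, 15, 13, 12, 9, 8, 7, 6, 10, 1, 11, 5, 2, 4, 14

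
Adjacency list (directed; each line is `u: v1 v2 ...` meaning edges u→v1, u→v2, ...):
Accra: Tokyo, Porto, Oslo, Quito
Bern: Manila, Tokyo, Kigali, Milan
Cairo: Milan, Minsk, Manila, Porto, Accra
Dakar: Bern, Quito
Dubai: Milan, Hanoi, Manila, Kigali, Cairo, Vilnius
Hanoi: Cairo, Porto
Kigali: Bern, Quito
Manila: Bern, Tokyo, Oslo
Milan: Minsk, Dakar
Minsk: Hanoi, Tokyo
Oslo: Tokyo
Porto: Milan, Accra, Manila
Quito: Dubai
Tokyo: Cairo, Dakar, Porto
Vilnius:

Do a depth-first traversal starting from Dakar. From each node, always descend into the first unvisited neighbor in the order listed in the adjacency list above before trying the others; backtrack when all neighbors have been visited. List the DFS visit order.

Dakar -> Bern -> Manila -> Tokyo -> Cairo -> Milan -> Minsk -> Hanoi -> Porto -> Accra -> Oslo -> Quito -> Dubai -> Kigali -> Vilnius

Visit Dakar
Dakar → Bern
Bern → Manila
Manila → Tokyo
Tokyo → Cairo
Cairo → Milan
Milan → Minsk
Minsk → Hanoi
Hanoi → Porto
Porto → Accra
Accra → Oslo
Accra → Quito
Quito → Dubai
Dubai → Kigali
Dubai → Vilnius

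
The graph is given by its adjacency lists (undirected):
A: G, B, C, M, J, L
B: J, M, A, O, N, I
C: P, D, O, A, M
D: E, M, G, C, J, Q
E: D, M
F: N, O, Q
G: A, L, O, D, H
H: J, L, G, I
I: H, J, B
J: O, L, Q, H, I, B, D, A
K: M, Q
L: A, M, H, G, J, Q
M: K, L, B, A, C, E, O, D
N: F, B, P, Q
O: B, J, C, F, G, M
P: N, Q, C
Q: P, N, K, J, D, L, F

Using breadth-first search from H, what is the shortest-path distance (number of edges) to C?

Level 0: H
Level 1: G, I, J, L
Level 2: A, B, D, M, O, Q
Level 3: C, E, F, K, N, P
C first appears at level 3.

3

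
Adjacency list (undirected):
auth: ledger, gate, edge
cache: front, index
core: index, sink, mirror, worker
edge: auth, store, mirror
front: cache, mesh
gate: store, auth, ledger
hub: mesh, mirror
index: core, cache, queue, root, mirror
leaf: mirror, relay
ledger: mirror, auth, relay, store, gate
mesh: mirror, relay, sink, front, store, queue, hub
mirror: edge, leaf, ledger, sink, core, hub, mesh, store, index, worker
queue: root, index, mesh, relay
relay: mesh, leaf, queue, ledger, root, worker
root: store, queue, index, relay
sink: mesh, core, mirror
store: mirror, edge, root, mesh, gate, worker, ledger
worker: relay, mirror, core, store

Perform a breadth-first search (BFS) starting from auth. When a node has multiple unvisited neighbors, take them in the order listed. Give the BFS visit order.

auth → ledger → gate → edge → mirror → relay → store → leaf → sink → core → hub → mesh → index → worker → queue → root → front → cache

Visit auth; enqueue ledger, gate, edge → queue [ledger, gate, edge]
Visit ledger; enqueue mirror, relay, store → queue [gate, edge, mirror, relay, store]
Visit gate → queue [edge, mirror, relay, store]
Visit edge → queue [mirror, relay, store]
Visit mirror; enqueue leaf, sink, core, hub, mesh, index, worker → queue [relay, store, leaf, sink, core, hub, mesh, index, worker]
Visit relay; enqueue queue, root → queue [store, leaf, sink, core, hub, mesh, index, worker, queue, root]
Visit store → queue [leaf, sink, core, hub, mesh, index, worker, queue, root]
Visit leaf → queue [sink, core, hub, mesh, index, worker, queue, root]
Visit sink → queue [core, hub, mesh, index, worker, queue, root]
Visit core → queue [hub, mesh, index, worker, queue, root]
Visit hub → queue [mesh, index, worker, queue, root]
Visit mesh; enqueue front → queue [index, worker, queue, root, front]
Visit index; enqueue cache → queue [worker, queue, root, front, cache]
Visit worker → queue [queue, root, front, cache]
Visit queue → queue [root, front, cache]
Visit root → queue [front, cache]
Visit front → queue [cache]
Visit cache → queue []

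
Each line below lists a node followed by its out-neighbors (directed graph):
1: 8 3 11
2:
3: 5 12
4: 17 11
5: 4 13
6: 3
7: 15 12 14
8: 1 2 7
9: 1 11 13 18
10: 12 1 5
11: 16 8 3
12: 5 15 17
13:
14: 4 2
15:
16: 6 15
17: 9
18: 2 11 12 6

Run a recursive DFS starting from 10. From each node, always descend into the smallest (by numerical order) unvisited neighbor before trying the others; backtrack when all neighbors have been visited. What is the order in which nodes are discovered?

Visit 10
10 → 1
1 → 3
3 → 5
5 → 4
4 → 11
11 → 8
8 → 2
8 → 7
7 → 12
12 → 15
12 → 17
17 → 9
9 → 13
9 → 18
18 → 6
7 → 14
11 → 16

10, 1, 3, 5, 4, 11, 8, 2, 7, 12, 15, 17, 9, 13, 18, 6, 14, 16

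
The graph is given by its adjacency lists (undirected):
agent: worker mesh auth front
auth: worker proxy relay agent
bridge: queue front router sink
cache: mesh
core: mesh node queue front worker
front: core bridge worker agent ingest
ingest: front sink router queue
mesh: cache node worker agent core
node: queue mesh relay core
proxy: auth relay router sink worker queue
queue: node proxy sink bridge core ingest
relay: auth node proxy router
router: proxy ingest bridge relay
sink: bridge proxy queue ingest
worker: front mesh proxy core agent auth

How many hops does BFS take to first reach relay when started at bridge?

Level 0: bridge
Level 1: front, queue, router, sink
Level 2: agent, core, ingest, node, proxy, relay, worker
Level 3: auth, mesh
Level 4: cache
relay first appears at level 2.

2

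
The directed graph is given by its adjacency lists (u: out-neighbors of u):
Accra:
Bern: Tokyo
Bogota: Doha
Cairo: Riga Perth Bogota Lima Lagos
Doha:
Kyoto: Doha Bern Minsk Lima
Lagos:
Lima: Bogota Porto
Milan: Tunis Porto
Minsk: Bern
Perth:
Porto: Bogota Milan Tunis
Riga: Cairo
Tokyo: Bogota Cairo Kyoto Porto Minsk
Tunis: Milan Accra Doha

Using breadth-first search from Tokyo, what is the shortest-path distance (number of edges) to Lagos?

2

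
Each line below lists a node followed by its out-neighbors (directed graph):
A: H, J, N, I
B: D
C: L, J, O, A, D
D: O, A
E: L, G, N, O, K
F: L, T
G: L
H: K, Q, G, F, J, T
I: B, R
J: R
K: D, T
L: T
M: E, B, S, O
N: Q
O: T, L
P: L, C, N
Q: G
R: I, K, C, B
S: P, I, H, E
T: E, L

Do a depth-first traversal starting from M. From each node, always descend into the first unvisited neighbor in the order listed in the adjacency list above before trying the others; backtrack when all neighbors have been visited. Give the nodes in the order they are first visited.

M -> E -> L -> T -> G -> N -> Q -> O -> K -> D -> A -> H -> F -> J -> R -> I -> B -> C -> S -> P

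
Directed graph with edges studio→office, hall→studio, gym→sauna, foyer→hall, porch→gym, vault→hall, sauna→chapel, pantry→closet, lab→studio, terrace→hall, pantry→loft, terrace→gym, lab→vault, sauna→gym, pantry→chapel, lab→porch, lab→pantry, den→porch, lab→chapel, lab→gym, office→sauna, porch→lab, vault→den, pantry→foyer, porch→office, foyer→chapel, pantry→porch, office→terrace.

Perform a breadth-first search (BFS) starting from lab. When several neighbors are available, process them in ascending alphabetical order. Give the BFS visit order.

lab -> chapel -> gym -> pantry -> porch -> studio -> vault -> sauna -> closet -> foyer -> loft -> office -> den -> hall -> terrace

Visit lab; enqueue chapel, gym, pantry, porch, studio, vault → queue [chapel, gym, pantry, porch, studio, vault]
Visit chapel → queue [gym, pantry, porch, studio, vault]
Visit gym; enqueue sauna → queue [pantry, porch, studio, vault, sauna]
Visit pantry; enqueue closet, foyer, loft → queue [porch, studio, vault, sauna, closet, foyer, loft]
Visit porch; enqueue office → queue [studio, vault, sauna, closet, foyer, loft, office]
Visit studio → queue [vault, sauna, closet, foyer, loft, office]
Visit vault; enqueue den, hall → queue [sauna, closet, foyer, loft, office, den, hall]
Visit sauna → queue [closet, foyer, loft, office, den, hall]
Visit closet → queue [foyer, loft, office, den, hall]
Visit foyer → queue [loft, office, den, hall]
Visit loft → queue [office, den, hall]
Visit office; enqueue terrace → queue [den, hall, terrace]
Visit den → queue [hall, terrace]
Visit hall → queue [terrace]
Visit terrace → queue []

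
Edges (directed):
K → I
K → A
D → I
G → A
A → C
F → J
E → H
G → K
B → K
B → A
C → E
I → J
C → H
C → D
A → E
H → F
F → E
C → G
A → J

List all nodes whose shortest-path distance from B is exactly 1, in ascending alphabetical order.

Level 0: B
Level 1: A, K
Level 2: C, E, I, J
Level 3: D, G, H
Level 4: F

A, K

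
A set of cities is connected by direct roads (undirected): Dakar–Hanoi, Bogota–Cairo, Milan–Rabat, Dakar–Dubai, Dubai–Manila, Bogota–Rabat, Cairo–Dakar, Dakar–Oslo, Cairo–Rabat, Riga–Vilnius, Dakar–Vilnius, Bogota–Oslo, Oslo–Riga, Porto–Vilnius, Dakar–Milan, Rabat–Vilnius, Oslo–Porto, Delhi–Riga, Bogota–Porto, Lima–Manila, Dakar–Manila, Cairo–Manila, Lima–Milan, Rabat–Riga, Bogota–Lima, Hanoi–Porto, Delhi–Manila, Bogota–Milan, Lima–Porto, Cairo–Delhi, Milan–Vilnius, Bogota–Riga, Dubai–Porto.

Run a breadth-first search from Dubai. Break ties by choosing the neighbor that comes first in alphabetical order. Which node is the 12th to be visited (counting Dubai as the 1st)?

Visit Dubai; enqueue Dakar, Manila, Porto → queue [Dakar, Manila, Porto]
Visit Dakar; enqueue Cairo, Hanoi, Milan, Oslo, Vilnius → queue [Manila, Porto, Cairo, Hanoi, Milan, Oslo, Vilnius]
Visit Manila; enqueue Delhi, Lima → queue [Porto, Cairo, Hanoi, Milan, Oslo, Vilnius, Delhi, Lima]
Visit Porto; enqueue Bogota → queue [Cairo, Hanoi, Milan, Oslo, Vilnius, Delhi, Lima, Bogota]
Visit Cairo; enqueue Rabat → queue [Hanoi, Milan, Oslo, Vilnius, Delhi, Lima, Bogota, Rabat]
Visit Hanoi → queue [Milan, Oslo, Vilnius, Delhi, Lima, Bogota, Rabat]
Visit Milan → queue [Oslo, Vilnius, Delhi, Lima, Bogota, Rabat]
Visit Oslo; enqueue Riga → queue [Vilnius, Delhi, Lima, Bogota, Rabat, Riga]
Visit Vilnius → queue [Delhi, Lima, Bogota, Rabat, Riga]
Visit Delhi → queue [Lima, Bogota, Rabat, Riga]
Visit Lima → queue [Bogota, Rabat, Riga]
Visit Bogota → queue [Rabat, Riga]
Visit Rabat → queue [Riga]
Visit Riga → queue []

Visit order: Dubai, Dakar, Manila, Porto, Cairo, Hanoi, Milan, Oslo, Vilnius, Delhi, Lima, Bogota, Rabat, Riga

Bogota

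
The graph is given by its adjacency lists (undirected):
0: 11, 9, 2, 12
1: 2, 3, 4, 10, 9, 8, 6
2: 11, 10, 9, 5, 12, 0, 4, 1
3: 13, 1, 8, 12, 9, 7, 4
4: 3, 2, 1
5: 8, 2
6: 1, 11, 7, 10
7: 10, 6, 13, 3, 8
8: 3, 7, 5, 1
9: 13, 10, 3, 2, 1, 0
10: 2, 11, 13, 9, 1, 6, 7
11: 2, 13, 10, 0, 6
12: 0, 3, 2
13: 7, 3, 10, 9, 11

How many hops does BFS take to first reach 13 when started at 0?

2

Level 0: 0
Level 1: 2, 9, 11, 12
Level 2: 1, 3, 4, 5, 6, 10, 13
Level 3: 7, 8
13 first appears at level 2.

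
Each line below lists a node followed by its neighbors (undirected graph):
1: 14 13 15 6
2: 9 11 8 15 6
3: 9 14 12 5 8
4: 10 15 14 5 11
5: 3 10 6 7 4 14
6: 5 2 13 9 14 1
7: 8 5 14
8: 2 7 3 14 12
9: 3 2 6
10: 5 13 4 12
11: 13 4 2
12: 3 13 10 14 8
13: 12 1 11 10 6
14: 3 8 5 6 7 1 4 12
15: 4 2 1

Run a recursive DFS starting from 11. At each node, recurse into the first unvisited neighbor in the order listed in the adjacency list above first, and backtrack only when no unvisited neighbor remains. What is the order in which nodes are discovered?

Visit 11
11 → 13
13 → 12
12 → 3
3 → 9
9 → 2
2 → 8
8 → 7
7 → 5
5 → 10
10 → 4
4 → 15
15 → 1
1 → 14
14 → 6

11, 13, 12, 3, 9, 2, 8, 7, 5, 10, 4, 15, 1, 14, 6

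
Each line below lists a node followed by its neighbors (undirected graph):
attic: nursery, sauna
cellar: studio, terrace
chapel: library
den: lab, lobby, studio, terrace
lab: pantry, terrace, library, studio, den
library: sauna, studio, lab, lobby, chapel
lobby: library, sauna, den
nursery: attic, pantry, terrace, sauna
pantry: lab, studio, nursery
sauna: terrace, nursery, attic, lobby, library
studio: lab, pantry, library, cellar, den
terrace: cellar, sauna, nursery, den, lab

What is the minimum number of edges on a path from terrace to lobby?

Level 0: terrace
Level 1: cellar, den, lab, nursery, sauna
Level 2: attic, library, lobby, pantry, studio
Level 3: chapel
lobby first appears at level 2.

2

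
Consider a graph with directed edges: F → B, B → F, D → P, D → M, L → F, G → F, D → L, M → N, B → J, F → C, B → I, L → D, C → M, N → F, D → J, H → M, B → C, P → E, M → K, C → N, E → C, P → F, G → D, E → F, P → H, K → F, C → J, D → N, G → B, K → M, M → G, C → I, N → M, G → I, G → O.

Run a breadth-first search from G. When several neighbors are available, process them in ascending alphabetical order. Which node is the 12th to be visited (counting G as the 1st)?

P

Visit G; enqueue B, D, F, I, O → queue [B, D, F, I, O]
Visit B; enqueue C, J → queue [D, F, I, O, C, J]
Visit D; enqueue L, M, N, P → queue [F, I, O, C, J, L, M, N, P]
Visit F → queue [I, O, C, J, L, M, N, P]
Visit I → queue [O, C, J, L, M, N, P]
Visit O → queue [C, J, L, M, N, P]
Visit C → queue [J, L, M, N, P]
Visit J → queue [L, M, N, P]
Visit L → queue [M, N, P]
Visit M; enqueue K → queue [N, P, K]
Visit N → queue [P, K]
Visit P; enqueue E, H → queue [K, E, H]
Visit K → queue [E, H]
Visit E → queue [H]
Visit H → queue []

Visit order: G, B, D, F, I, O, C, J, L, M, N, P, K, E, H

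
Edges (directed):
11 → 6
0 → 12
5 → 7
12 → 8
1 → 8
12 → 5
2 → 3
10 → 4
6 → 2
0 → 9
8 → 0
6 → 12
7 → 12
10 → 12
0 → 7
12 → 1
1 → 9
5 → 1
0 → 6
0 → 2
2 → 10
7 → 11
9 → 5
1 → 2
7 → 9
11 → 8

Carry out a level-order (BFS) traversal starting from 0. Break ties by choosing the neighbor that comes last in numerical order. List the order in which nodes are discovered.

0 -> 12 -> 9 -> 7 -> 6 -> 2 -> 8 -> 5 -> 1 -> 11 -> 10 -> 3 -> 4

Visit 0; enqueue 12, 9, 7, 6, 2 → queue [12, 9, 7, 6, 2]
Visit 12; enqueue 8, 5, 1 → queue [9, 7, 6, 2, 8, 5, 1]
Visit 9 → queue [7, 6, 2, 8, 5, 1]
Visit 7; enqueue 11 → queue [6, 2, 8, 5, 1, 11]
Visit 6 → queue [2, 8, 5, 1, 11]
Visit 2; enqueue 10, 3 → queue [8, 5, 1, 11, 10, 3]
Visit 8 → queue [5, 1, 11, 10, 3]
Visit 5 → queue [1, 11, 10, 3]
Visit 1 → queue [11, 10, 3]
Visit 11 → queue [10, 3]
Visit 10; enqueue 4 → queue [3, 4]
Visit 3 → queue [4]
Visit 4 → queue []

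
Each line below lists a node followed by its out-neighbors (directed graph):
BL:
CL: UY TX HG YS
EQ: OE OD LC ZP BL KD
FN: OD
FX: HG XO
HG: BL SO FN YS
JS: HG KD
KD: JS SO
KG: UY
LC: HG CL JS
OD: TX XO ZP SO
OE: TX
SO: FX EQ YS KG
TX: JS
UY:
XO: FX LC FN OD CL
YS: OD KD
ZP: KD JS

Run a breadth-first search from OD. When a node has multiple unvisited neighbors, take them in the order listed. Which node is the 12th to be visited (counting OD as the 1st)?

EQ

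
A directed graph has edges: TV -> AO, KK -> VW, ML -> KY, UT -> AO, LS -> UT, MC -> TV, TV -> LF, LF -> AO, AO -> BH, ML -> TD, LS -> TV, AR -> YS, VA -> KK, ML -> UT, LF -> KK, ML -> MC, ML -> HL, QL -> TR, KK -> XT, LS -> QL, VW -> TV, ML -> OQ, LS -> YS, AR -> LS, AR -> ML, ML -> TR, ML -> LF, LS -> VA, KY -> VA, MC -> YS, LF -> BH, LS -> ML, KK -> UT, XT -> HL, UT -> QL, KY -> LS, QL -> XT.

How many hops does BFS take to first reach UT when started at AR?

2

Level 0: AR
Level 1: LS, ML, YS
Level 2: HL, KY, LF, MC, OQ, QL, TD, TR, TV, UT, VA
Level 3: AO, BH, KK, XT
Level 4: VW
UT first appears at level 2.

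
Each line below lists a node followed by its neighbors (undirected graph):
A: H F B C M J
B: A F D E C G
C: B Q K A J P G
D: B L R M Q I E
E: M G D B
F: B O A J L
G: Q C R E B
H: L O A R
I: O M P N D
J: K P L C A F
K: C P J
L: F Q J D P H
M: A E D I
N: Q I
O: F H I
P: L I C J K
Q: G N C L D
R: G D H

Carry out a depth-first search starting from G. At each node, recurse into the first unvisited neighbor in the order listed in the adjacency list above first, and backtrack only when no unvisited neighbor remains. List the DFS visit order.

G, Q, N, I, O, F, B, A, H, L, J, K, C, P, D, R, M, E

Visit G
G → Q
Q → N
N → I
I → O
O → F
F → B
B → A
A → H
H → L
L → J
J → K
K → C
C → P
L → D
D → R
D → M
M → E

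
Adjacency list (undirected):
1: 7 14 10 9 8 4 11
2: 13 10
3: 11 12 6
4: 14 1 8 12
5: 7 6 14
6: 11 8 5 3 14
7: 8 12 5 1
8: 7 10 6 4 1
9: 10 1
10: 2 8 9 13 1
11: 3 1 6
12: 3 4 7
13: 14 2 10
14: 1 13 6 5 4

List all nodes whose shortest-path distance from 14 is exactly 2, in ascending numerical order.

2, 3, 7, 8, 9, 10, 11, 12

Level 0: 14
Level 1: 1, 4, 5, 6, 13
Level 2: 2, 3, 7, 8, 9, 10, 11, 12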